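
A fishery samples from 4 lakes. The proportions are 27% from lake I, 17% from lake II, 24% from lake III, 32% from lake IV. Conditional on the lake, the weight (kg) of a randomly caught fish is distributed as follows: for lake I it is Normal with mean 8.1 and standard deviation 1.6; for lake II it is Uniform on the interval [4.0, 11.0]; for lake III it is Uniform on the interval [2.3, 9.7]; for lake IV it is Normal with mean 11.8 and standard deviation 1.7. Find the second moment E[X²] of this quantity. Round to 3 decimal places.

83.879

For each component E[X²] = Var + (mean)², giving I: 68.17; II: 60.3333; III: 40.5633; IV: 142.13.
Overall E[X²] = 0.27·68.17 + 0.17·60.3333 + 0.24·40.5633 + 0.32·142.13 = 83.8794.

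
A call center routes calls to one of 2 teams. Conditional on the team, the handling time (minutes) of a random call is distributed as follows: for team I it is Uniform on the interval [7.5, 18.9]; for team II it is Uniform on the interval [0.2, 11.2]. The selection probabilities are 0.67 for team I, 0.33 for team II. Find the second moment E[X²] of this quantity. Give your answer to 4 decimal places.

138.0461

For each component E[X²] = Var + (mean)², giving I: 185.07; II: 42.5733.
Overall E[X²] = 0.67·185.07 + 0.33·42.5733 = 138.046.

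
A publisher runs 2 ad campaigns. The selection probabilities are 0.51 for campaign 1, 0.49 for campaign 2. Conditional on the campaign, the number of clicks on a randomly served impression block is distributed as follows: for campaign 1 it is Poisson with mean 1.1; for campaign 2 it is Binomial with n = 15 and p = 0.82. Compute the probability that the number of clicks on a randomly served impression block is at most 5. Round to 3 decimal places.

Conditional on each campaign, P(X ≤ 5): 1: 0.999032; 2: 4.40228e-05.
By total probability, P(X ≤ 5) = 0.51·0.999032 + 0.49·4.40228e-05 = 0.509528.

0.510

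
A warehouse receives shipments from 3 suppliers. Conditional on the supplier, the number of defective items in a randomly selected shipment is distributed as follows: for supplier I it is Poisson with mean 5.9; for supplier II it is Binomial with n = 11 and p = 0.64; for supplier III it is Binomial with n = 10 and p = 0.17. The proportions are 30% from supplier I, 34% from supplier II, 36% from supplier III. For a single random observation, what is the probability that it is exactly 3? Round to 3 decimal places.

Conditional on each supplier, P(X = 3): I: 0.0937707; II: 0.0122024; III: 0.159983.
By total probability, P(X = 3) = 0.3·0.0937707 + 0.34·0.0122024 + 0.36·0.159983 = 0.089874.

0.090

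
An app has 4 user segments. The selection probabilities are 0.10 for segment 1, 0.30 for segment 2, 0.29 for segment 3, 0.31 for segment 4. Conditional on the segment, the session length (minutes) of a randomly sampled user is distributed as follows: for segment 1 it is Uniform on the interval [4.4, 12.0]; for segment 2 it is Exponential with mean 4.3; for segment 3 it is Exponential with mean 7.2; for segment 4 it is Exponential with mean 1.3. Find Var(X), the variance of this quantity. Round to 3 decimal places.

Per component, 1: μ=8.2, E[X²]=72.0533; 2: μ=4.3, E[X²]=36.98; 3: μ=7.2, E[X²]=103.68; 4: μ=1.3, E[X²]=3.38.
E[X] = 0.1·8.2 + 0.3·4.3 + 0.29·7.2 + 0.31·1.3 = 4.601.
E[X²] = 0.1·72.0533 + 0.3·36.98 + 0.29·103.68 + 0.31·3.38 = 49.4143.
Var(X) = E[X²] − (E[X])² = 49.4143 − 21.1692 = 28.2451.

28.245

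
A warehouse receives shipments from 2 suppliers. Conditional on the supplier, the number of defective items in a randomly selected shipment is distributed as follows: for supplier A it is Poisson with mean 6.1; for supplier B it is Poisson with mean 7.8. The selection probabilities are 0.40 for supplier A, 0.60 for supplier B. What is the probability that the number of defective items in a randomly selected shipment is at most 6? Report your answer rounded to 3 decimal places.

0.439

Conditional on each supplier, P(X ≤ 6): A: 0.590245; B: 0.338407.
By total probability, P(X ≤ 6) = 0.4·0.590245 + 0.6·0.338407 = 0.439142.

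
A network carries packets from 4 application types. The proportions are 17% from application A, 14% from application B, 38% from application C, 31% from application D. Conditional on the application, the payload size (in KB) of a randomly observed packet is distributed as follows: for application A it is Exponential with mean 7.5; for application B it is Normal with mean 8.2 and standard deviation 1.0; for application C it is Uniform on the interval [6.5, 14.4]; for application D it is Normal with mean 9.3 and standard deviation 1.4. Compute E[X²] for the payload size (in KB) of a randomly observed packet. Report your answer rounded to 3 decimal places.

99.571

For each component E[X²] = Var + (mean)², giving A: 112.5; B: 68.24; C: 114.403; D: 88.45.
Overall E[X²] = 0.17·112.5 + 0.14·68.24 + 0.38·114.403 + 0.31·88.45 = 99.5714.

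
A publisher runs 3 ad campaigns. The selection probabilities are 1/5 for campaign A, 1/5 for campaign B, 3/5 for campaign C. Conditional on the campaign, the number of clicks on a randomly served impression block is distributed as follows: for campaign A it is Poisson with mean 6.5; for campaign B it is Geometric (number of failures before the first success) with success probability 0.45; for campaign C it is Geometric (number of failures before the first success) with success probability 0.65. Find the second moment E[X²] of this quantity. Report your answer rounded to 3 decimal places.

11.263

For each component E[X²] = Var + (mean)², giving A: 48.75; B: 4.20988; C: 1.11834.
Overall E[X²] = 0.2·48.75 + 0.2·4.20988 + 0.6·1.11834 = 11.263.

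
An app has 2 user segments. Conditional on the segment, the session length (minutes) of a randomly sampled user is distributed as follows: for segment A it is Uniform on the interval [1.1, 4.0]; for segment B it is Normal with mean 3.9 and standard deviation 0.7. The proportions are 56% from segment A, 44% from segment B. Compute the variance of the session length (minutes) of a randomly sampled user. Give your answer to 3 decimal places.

1.057

Per component, A: μ=2.55, E[X²]=7.20333; B: μ=3.9, E[X²]=15.7.
E[X] = 0.56·2.55 + 0.44·3.9 = 3.144.
E[X²] = 0.56·7.20333 + 0.44·15.7 = 10.9419.
Var(X) = E[X²] − (E[X])² = 10.9419 − 9.88474 = 1.05713.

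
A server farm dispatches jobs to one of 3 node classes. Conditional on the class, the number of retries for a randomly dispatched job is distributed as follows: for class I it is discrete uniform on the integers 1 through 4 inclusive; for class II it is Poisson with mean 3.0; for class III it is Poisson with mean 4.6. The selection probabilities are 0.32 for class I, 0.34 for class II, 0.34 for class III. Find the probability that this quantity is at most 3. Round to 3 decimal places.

0.571

Conditional on each class, P(X ≤ 3): I: 0.75; II: 0.647232; III: 0.325706.
By total probability, P(X ≤ 3) = 0.32·0.75 + 0.34·0.647232 + 0.34·0.325706 = 0.570799.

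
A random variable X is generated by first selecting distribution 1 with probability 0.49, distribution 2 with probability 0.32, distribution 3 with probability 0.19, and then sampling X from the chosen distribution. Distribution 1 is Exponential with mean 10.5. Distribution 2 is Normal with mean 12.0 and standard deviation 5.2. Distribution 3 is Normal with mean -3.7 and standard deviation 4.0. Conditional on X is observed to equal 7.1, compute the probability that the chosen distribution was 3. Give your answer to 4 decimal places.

0.0124

Likelihoods f(7.1 | ·): 1: 0.0484334; 2: 0.0492144; 3: 0.00260523.
Posterior ∝ prior × likelihood. Numerator for 3: 0.19·0.00260523 = 0.000494994.
Normalizing constant: 0.49·0.0484334 + 0.32·0.0492144 + 0.19·0.00260523 = 0.039976.
P(3 | observation) = 0.000494994 / 0.039976 = 0.0123823.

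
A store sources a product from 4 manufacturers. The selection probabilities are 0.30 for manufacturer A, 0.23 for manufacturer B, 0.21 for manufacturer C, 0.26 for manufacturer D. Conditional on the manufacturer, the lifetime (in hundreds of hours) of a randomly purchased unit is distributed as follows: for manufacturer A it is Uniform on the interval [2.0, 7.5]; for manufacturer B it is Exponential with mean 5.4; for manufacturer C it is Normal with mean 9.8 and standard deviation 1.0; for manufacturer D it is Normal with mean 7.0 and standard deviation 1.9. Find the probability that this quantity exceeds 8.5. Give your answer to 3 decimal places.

Conditional on each manufacturer, P(X > 8.5): A: 0; B: 0.207199; C: 0.9032; D: 0.214918.
By total probability, P(X > 8.5) = 0.3·0 + 0.23·0.207199 + 0.21·0.9032 + 0.26·0.214918 = 0.293206.

0.293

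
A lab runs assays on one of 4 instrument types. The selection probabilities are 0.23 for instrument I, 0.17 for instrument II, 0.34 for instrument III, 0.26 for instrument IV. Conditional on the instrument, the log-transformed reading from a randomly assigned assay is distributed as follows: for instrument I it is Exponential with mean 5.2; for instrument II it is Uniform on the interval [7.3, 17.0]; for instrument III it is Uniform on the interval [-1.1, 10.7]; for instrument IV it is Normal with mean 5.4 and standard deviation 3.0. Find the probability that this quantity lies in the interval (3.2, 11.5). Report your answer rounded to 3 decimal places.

Conditional on each instrument, P(3.2 < X < 11.5): I: 0.430901; II: 0.43299; III: 0.635593; IV: 0.747313.
By total probability, P(3.2 < X < 11.5) = 0.23·0.430901 + 0.17·0.43299 + 0.34·0.635593 + 0.26·0.747313 = 0.583119.

0.583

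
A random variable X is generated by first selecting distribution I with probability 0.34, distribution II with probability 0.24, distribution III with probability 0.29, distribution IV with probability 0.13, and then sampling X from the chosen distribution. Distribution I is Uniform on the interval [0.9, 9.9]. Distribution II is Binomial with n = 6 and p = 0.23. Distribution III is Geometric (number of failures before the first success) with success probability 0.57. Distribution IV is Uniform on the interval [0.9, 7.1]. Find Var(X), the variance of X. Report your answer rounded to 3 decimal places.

Per component, I: μ=5.4, E[X²]=35.91; II: μ=1.38, E[X²]=2.967; III: μ=0.754386, E[X²]=1.89258; IV: μ=4, E[X²]=19.2033.
E[X] = 0.34·5.4 + 0.24·1.38 + 0.29·0.754386 + 0.13·4 = 2.90597.
E[X²] = 0.34·35.91 + 0.24·2.967 + 0.29·1.89258 + 0.13·19.2033 = 15.9668.
Var(X) = E[X²] − (E[X])² = 15.9668 − 8.44467 = 7.52209.

7.522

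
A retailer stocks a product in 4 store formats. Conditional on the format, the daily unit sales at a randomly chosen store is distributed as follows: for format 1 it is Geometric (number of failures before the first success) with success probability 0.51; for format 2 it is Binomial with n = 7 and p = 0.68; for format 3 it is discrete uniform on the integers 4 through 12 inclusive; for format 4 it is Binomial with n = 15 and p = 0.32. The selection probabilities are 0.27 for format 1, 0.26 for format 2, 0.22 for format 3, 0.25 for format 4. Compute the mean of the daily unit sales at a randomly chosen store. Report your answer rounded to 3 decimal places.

4.457

Component means — 1: 0.960784; 2: 4.76; 3: 8; 4: 4.8.
E[X] = 0.27·0.960784 + 0.26·4.76 + 0.22·8 + 0.25·4.8 = 4.45701.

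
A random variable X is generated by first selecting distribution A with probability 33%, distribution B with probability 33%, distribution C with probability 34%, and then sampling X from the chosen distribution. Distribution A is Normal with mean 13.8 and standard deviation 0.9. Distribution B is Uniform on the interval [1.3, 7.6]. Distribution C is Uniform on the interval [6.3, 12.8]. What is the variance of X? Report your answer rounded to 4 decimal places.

17.0211

Per component, A: μ=13.8, E[X²]=191.25; B: μ=4.45, E[X²]=23.11; C: μ=9.55, E[X²]=94.7233.
E[X] = 0.33·13.8 + 0.33·4.45 + 0.34·9.55 = 9.2695.
E[X²] = 0.33·191.25 + 0.33·23.11 + 0.34·94.7233 = 102.945.
Var(X) = E[X²] − (E[X])² = 102.945 − 85.9236 = 17.0211.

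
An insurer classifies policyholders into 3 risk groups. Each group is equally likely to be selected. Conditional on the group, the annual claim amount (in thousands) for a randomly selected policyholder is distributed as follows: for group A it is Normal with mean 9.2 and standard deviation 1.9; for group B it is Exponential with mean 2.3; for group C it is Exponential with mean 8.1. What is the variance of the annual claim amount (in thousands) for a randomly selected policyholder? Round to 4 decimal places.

Per component, A: μ=9.2, E[X²]=88.25; B: μ=2.3, E[X²]=10.58; C: μ=8.1, E[X²]=131.22.
E[X] = 0.333333·9.2 + 0.333333·2.3 + 0.333333·8.1 = 6.53333.
E[X²] = 0.333333·88.25 + 0.333333·10.58 + 0.333333·131.22 = 76.6833.
Var(X) = E[X²] − (E[X])² = 76.6833 − 42.6844 = 33.9989.

33.9989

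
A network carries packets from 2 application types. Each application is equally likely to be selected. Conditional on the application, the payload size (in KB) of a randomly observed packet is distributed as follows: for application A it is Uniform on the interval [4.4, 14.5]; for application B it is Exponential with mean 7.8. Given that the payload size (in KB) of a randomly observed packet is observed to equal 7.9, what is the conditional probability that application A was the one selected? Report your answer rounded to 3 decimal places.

Likelihoods f(7.9 | ·): A: 0.0990099; B: 0.0465632.
Posterior ∝ prior × likelihood. Numerator for A: 0.5·0.0990099 = 0.049505.
Normalizing constant: 0.5·0.0990099 + 0.5·0.0465632 = 0.0727866.
P(A | observation) = 0.049505 / 0.0727866 = 0.680139.

0.680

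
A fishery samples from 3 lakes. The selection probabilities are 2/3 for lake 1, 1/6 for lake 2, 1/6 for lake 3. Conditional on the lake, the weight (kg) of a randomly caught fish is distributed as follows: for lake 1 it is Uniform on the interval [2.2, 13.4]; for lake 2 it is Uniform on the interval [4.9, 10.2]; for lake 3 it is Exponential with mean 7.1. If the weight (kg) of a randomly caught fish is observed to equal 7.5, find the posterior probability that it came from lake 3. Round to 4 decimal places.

0.0823

Likelihoods f(7.5 | ·): 1: 0.0892857; 2: 0.188679; 3: 0.0489756.
Posterior ∝ prior × likelihood. Numerator for 3: 0.166667·0.0489756 = 0.0081626.
Normalizing constant: 0.666667·0.0892857 + 0.166667·0.188679 + 0.166667·0.0489756 = 0.099133.
P(3 | observation) = 0.0081626 / 0.099133 = 0.0823399.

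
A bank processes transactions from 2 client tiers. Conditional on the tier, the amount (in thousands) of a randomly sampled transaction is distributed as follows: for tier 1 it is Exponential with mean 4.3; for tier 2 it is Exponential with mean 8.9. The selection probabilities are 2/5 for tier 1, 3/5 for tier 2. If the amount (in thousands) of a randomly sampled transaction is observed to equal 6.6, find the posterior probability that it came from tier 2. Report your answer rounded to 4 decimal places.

0.6157

Likelihoods f(6.6 | ·): 1: 0.0501118; 2: 0.053524.
Posterior ∝ prior × likelihood. Numerator for 2: 0.6·0.053524 = 0.0321144.
Normalizing constant: 0.4·0.0501118 + 0.6·0.053524 = 0.0521591.
P(2 | observation) = 0.0321144 / 0.0521591 = 0.615701.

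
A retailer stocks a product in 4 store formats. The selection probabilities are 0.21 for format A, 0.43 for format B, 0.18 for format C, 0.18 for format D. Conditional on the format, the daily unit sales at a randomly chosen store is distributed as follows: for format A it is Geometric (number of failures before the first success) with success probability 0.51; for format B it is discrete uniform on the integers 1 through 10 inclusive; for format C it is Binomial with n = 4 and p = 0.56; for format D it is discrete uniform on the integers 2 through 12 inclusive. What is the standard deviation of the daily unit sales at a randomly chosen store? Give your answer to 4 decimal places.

3.3094

Per component, A: μ=0.960784, E[X²]=2.807; B: μ=5.5, E[X²]=38.5; C: μ=2.24, E[X²]=6.0032; D: μ=7, E[X²]=59.
E[X] = 0.21·0.960784 + 0.43·5.5 + 0.18·2.24 + 0.18·7 = 4.22996.
E[X²] = 0.21·2.807 + 0.43·38.5 + 0.18·6.0032 + 0.18·59 = 28.845.
Var(X) = E[X²] − (E[X])² = 28.845 − 17.8926 = 10.9524.
SD(X) = √10.9524 = 3.30945.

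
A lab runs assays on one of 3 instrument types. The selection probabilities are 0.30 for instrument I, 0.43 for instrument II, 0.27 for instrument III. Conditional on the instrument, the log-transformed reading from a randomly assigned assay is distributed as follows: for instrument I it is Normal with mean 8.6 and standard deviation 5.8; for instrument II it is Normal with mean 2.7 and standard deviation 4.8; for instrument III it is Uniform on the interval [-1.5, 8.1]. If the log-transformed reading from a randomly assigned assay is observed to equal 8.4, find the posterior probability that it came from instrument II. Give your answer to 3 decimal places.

Likelihoods f(8.4 | ·): I: 0.0687423; II: 0.0410636; III: 0.
Posterior ∝ prior × likelihood. Numerator for II: 0.43·0.0410636 = 0.0176574.
Normalizing constant: 0.3·0.0687423 + 0.43·0.0410636 + 0.27·0 = 0.03828.
P(II | observation) = 0.0176574 / 0.03828 = 0.461268.

0.461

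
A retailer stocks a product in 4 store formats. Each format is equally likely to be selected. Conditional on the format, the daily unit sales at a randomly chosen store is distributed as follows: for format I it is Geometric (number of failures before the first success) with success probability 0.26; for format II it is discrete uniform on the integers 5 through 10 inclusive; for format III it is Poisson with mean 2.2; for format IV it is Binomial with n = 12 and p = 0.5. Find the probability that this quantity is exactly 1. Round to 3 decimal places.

0.110

Conditional on each format, P(X = 1): I: 0.1924; II: 0; III: 0.243767; IV: 0.00292969.
By total probability, P(X = 1) = 0.25·0.1924 + 0.25·0 + 0.25·0.243767 + 0.25·0.00292969 = 0.109774.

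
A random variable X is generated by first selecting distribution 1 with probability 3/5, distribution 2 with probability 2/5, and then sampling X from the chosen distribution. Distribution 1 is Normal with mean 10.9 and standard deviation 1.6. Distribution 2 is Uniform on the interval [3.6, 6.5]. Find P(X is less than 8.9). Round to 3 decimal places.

Conditional on each component, P(X < 8.9): 1: 0.10565; 2: 1.
By total probability, P(X < 8.9) = 0.6·0.10565 + 0.4·1 = 0.46339.

0.463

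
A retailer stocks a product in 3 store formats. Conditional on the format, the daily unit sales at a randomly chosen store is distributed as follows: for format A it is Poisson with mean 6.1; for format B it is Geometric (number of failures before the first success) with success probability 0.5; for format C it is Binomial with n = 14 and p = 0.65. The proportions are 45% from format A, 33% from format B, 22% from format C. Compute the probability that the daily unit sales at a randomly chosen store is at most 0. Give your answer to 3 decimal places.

0.166

Conditional on each format, P(X ≤ 0): A: 0.00224287; B: 0.5; C: 4.13955e-07.
By total probability, P(X ≤ 0) = 0.45·0.00224287 + 0.33·0.5 + 0.22·4.13955e-07 = 0.166009.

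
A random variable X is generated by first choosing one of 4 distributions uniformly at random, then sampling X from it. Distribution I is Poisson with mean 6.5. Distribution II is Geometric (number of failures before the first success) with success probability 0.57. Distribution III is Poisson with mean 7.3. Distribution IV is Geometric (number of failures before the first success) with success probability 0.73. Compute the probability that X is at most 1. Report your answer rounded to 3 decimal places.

0.440

Conditional on each component, P(X ≤ 1): I: 0.0112758; II: 0.8151; III: 0.00560697; IV: 0.9271.
By total probability, P(X ≤ 1) = 0.25·0.0112758 + 0.25·0.8151 + 0.25·0.00560697 + 0.25·0.9271 = 0.439771.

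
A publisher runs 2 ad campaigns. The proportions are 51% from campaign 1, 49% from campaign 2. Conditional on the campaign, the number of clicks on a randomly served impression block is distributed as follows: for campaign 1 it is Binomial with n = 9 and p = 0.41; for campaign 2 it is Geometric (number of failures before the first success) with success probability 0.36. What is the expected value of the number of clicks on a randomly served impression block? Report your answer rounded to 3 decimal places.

Component means — 1: 3.69; 2: 1.77778.
E[X] = 0.51·3.69 + 0.49·1.77778 = 2.75301.

2.753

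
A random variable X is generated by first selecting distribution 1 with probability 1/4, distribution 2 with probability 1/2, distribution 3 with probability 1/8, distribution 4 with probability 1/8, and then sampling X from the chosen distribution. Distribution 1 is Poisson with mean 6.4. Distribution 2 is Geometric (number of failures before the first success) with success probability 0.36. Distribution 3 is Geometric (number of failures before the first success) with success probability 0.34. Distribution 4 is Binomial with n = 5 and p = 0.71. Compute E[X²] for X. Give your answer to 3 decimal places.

For each component E[X²] = Var + (mean)², giving 1: 47.36; 2: 8.09877; 3: 9.47751; 4: 13.632.
Overall E[X²] = 0.25·47.36 + 0.5·8.09877 + 0.125·9.47751 + 0.125·13.632 = 18.7781.

18.778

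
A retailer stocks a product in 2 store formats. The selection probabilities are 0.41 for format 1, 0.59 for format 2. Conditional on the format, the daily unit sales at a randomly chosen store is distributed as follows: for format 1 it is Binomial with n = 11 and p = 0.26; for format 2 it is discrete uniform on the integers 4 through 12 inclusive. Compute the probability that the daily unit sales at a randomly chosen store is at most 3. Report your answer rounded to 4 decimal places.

Conditional on each format, P(X ≤ 3): 1: 0.685431; 2: 0.
By total probability, P(X ≤ 3) = 0.41·0.685431 + 0.59·0 = 0.281027.

0.2810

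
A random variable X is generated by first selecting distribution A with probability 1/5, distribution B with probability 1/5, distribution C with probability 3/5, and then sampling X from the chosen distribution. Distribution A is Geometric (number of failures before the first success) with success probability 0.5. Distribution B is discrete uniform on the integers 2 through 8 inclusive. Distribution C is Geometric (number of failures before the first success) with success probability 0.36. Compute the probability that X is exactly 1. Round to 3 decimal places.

0.188

Conditional on each component, P(X = 1): A: 0.25; B: 0; C: 0.2304.
By total probability, P(X = 1) = 0.2·0.25 + 0.2·0 + 0.6·0.2304 = 0.18824.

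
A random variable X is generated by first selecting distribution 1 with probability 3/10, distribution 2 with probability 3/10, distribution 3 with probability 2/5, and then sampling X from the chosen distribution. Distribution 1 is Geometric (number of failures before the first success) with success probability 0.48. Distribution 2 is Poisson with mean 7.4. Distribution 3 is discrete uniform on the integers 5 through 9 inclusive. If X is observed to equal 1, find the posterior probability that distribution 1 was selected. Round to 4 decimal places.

Likelihoods P(X=1 | ·): 1: 0.2496; 2: 0.00452327; 3: 0.
Posterior ∝ prior × likelihood. Numerator for 1: 0.3·0.2496 = 0.07488.
Normalizing constant: 0.3·0.2496 + 0.3·0.00452327 + 0.4·0 = 0.076237.
P(1 | observation) = 0.07488 / 0.076237 = 0.9822.

0.9822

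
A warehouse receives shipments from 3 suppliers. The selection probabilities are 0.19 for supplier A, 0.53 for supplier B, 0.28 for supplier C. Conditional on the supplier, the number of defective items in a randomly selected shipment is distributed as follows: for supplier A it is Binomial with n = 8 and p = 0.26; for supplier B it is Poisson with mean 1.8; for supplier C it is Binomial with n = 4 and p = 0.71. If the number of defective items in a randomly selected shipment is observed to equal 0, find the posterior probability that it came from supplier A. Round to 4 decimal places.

0.1602

Likelihoods P(X=0 | ·): A: 0.0899195; B: 0.165299; C: 0.00707281.
Posterior ∝ prior × likelihood. Numerator for A: 0.19·0.0899195 = 0.0170847.
Normalizing constant: 0.19·0.0899195 + 0.53·0.165299 + 0.28·0.00707281 = 0.106673.
P(A | observation) = 0.0170847 / 0.106673 = 0.160159.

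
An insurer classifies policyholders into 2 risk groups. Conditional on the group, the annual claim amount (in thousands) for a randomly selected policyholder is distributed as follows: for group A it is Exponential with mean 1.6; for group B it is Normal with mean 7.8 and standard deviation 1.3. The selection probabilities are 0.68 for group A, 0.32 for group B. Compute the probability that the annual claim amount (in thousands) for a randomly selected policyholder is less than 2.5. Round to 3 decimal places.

Conditional on each group, P(X < 2.5): A: 0.790389; B: 2.28178e-05.
By total probability, P(X < 2.5) = 0.68·0.790389 + 0.32·2.28178e-05 = 0.537472.

0.537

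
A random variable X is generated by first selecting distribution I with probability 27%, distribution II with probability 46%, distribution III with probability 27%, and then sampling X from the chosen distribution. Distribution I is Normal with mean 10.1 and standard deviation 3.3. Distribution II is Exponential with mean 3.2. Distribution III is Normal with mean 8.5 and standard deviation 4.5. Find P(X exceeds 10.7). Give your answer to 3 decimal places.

0.216

Conditional on each component, P(X > 10.7): I: 0.427863; II: 0.0353043; III: 0.31246.
By total probability, P(X > 10.7) = 0.27·0.427863 + 0.46·0.0353043 + 0.27·0.31246 = 0.216127.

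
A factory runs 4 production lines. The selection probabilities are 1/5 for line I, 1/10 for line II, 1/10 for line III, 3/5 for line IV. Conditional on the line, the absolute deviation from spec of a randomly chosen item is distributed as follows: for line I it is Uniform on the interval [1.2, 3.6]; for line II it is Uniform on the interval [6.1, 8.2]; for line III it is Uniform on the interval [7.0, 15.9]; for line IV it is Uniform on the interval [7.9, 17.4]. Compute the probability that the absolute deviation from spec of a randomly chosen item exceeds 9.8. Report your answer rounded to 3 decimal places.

0.549

Conditional on each line, P(X > 9.8): I: 0; II: 0; III: 0.685393; IV: 0.8.
By total probability, P(X > 9.8) = 0.2·0 + 0.1·0 + 0.1·0.685393 + 0.6·0.8 = 0.548539.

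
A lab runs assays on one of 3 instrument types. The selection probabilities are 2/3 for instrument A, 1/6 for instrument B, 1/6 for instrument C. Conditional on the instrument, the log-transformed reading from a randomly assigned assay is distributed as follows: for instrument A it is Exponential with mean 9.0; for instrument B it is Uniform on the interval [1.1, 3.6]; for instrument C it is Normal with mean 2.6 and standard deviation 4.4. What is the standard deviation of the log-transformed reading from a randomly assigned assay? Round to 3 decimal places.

Per component, A: μ=9, E[X²]=162; B: μ=2.35, E[X²]=6.04333; C: μ=2.6, E[X²]=26.12.
E[X] = 0.666667·9 + 0.166667·2.35 + 0.166667·2.6 = 6.825.
E[X²] = 0.666667·162 + 0.166667·6.04333 + 0.166667·26.12 = 113.361.
Var(X) = E[X²] − (E[X])² = 113.361 − 46.5806 = 66.7799.
SD(X) = √66.7799 = 8.1719.

8.172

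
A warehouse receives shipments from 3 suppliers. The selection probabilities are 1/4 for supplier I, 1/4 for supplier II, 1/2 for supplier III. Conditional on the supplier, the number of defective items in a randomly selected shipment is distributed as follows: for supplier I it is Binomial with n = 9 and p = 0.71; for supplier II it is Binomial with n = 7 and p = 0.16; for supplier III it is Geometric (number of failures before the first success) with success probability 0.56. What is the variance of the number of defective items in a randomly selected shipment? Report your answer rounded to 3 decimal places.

Per component, I: μ=6.39, E[X²]=42.6852; II: μ=1.12, E[X²]=2.1952; III: μ=0.785714, E[X²]=2.02041.
E[X] = 0.25·6.39 + 0.25·1.12 + 0.5·0.785714 = 2.27036.
E[X²] = 0.25·42.6852 + 0.25·2.1952 + 0.5·2.02041 = 12.2303.
Var(X) = E[X²] − (E[X])² = 12.2303 − 5.15452 = 7.07578.

7.076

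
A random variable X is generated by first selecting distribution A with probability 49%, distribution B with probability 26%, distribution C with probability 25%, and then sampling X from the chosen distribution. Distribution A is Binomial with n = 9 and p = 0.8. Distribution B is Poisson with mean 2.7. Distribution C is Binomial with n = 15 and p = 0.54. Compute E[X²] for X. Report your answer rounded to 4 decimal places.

46.0386

For each component E[X²] = Var + (mean)², giving A: 53.28; B: 9.99; C: 69.336.
Overall E[X²] = 0.49·53.28 + 0.26·9.99 + 0.25·69.336 = 46.0386.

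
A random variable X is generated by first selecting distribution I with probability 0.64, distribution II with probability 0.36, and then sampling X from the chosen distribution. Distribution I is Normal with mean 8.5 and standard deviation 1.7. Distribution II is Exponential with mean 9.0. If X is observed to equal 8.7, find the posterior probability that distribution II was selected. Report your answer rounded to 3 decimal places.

0.093

Likelihoods f(8.7 | ·): I: 0.233054; II: 0.042261.
Posterior ∝ prior × likelihood. Numerator for II: 0.36·0.042261 = 0.015214.
Normalizing constant: 0.64·0.233054 + 0.36·0.042261 = 0.164368.
P(II | observation) = 0.015214 / 0.164368 = 0.0925602.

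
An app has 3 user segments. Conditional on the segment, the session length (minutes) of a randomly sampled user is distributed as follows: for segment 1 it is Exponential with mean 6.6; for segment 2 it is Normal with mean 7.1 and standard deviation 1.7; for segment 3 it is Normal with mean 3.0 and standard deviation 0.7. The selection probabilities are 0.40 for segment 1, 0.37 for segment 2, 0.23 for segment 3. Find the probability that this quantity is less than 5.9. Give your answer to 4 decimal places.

0.5552

Conditional on each segment, P(X < 5.9): 1: 0.590959; 2: 0.240131; 3: 0.999983.
By total probability, P(X < 5.9) = 0.4·0.590959 + 0.37·0.240131 + 0.23·0.999983 = 0.555228.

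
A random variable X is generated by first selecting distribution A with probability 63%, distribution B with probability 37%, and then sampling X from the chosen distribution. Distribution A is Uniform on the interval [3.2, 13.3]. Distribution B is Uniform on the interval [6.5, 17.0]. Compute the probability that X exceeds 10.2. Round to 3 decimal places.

Conditional on each component, P(X > 10.2): A: 0.306931; B: 0.647619.
By total probability, P(X > 10.2) = 0.63·0.306931 + 0.37·0.647619 = 0.432985.

0.433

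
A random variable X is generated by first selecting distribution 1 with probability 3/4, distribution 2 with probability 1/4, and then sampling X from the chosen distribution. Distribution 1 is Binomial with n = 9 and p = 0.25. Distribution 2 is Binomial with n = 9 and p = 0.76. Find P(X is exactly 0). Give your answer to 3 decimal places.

Conditional on each component, P(X = 0): 1: 0.0750847; 2: 2.64181e-06.
By total probability, P(X = 0) = 0.75·0.0750847 + 0.25·2.64181e-06 = 0.0563142.

0.056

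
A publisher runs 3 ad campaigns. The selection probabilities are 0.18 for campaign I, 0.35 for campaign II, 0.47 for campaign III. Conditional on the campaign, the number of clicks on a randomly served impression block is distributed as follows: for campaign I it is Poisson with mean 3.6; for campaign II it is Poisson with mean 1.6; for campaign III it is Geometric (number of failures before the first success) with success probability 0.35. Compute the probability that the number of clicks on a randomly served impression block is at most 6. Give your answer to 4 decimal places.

Conditional on each campaign, P(X ≤ 6): I: 0.926727; II: 0.998664; III: 0.950978.
By total probability, P(X ≤ 6) = 0.18·0.926727 + 0.35·0.998664 + 0.47·0.950978 = 0.963303.

0.9633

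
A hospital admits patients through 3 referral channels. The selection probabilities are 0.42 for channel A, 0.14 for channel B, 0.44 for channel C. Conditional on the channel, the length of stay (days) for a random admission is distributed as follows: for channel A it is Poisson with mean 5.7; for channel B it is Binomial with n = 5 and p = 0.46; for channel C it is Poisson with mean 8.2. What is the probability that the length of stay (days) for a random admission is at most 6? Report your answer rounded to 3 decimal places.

0.542

Conditional on each channel, P(X ≤ 6): A: 0.654366; B: 1; C: 0.289562.
By total probability, P(X ≤ 6) = 0.42·0.654366 + 0.14·1 + 0.44·0.289562 = 0.542241.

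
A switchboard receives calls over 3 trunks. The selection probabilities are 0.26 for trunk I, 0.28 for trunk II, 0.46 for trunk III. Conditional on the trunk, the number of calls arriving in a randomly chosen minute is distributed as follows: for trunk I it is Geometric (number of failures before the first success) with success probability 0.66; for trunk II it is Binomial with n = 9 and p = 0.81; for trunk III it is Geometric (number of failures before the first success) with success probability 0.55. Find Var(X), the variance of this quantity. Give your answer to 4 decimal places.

Per component, I: μ=0.515152, E[X²]=1.04591; II: μ=7.29, E[X²]=54.5292; III: μ=0.818182, E[X²]=2.15702.
E[X] = 0.26·0.515152 + 0.28·7.29 + 0.46·0.818182 = 2.5515.
E[X²] = 0.26·1.04591 + 0.28·54.5292 + 0.46·2.15702 = 16.5323.
Var(X) = E[X²] − (E[X])² = 16.5323 − 6.51017 = 10.0222.

10.0222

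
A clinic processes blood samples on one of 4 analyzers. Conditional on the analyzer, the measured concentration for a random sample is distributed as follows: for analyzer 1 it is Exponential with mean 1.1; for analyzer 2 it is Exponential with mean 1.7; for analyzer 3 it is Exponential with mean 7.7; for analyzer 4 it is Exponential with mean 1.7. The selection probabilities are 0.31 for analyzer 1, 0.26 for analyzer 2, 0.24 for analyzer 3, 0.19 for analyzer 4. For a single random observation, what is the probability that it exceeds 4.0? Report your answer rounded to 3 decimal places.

0.194

Conditional on each analyzer, P(X > 4.0): 1: 0.026348; 2: 0.0950891; 3: 0.594829; 4: 0.0950891.
By total probability, P(X > 4.0) = 0.31·0.026348 + 0.26·0.0950891 + 0.24·0.594829 + 0.19·0.0950891 = 0.193717.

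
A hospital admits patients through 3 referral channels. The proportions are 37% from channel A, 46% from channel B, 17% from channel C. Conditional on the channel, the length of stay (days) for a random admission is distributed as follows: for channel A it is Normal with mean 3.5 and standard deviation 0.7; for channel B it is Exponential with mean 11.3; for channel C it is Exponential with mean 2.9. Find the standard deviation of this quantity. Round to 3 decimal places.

8.732

Per component, A: μ=3.5, E[X²]=12.74; B: μ=11.3, E[X²]=255.38; C: μ=2.9, E[X²]=16.82.
E[X] = 0.37·3.5 + 0.46·11.3 + 0.17·2.9 = 6.986.
E[X²] = 0.37·12.74 + 0.46·255.38 + 0.17·16.82 = 125.048.
Var(X) = E[X²] − (E[X])² = 125.048 − 48.8042 = 76.2438.
SD(X) = √76.2438 = 8.73177.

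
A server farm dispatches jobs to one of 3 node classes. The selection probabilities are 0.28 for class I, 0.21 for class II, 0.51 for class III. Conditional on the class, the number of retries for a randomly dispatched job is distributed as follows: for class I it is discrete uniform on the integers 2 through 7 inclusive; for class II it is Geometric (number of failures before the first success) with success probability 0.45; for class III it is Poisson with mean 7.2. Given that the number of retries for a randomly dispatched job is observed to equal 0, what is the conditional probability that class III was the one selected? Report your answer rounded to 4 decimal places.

Likelihoods P(X=0 | ·): I: 0; II: 0.45; III: 0.000746586.
Posterior ∝ prior × likelihood. Numerator for III: 0.51·0.000746586 = 0.000380759.
Normalizing constant: 0.28·0 + 0.21·0.45 + 0.51·0.000746586 = 0.0948808.
P(III | observation) = 0.000380759 / 0.0948808 = 0.00401302.

0.0040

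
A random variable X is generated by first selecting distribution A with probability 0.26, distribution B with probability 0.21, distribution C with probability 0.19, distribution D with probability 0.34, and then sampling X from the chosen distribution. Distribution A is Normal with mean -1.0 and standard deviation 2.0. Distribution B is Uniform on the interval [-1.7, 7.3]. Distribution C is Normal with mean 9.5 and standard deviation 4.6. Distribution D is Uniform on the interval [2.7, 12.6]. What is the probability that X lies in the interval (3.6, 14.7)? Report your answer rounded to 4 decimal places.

Conditional on each component, P(3.6 < X < 14.7): A: 0.0107241; B: 0.411111; C: 0.771039; D: 0.909091.
By total probability, P(3.6 < X < 14.7) = 0.26·0.0107241 + 0.21·0.411111 + 0.19·0.771039 + 0.34·0.909091 = 0.54471.

0.5447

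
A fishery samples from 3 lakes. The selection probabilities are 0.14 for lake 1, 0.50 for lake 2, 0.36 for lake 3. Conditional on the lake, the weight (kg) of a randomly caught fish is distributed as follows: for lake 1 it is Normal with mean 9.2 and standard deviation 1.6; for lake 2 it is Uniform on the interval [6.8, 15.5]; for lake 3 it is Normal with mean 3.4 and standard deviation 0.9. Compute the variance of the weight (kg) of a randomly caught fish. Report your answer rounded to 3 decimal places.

16.577

Per component, 1: μ=9.2, E[X²]=87.2; 2: μ=11.15, E[X²]=130.63; 3: μ=3.4, E[X²]=12.37.
E[X] = 0.14·9.2 + 0.5·11.15 + 0.36·3.4 = 8.087.
E[X²] = 0.14·87.2 + 0.5·130.63 + 0.36·12.37 = 81.9762.
Var(X) = E[X²] − (E[X])² = 81.9762 − 65.3996 = 16.5766.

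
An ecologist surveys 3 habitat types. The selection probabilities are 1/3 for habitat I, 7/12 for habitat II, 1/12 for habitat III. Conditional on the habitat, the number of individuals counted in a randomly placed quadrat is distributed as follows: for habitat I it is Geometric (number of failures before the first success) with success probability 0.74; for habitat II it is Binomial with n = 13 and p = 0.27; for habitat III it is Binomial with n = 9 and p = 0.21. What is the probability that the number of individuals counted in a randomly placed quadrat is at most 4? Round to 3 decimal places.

0.847

Conditional on each habitat, P(X ≤ 4): I: 0.998812; II: 0.741124; III: 0.975972.
By total probability, P(X ≤ 4) = 0.333333·0.998812 + 0.583333·0.741124 + 0.0833333·0.975972 = 0.846591.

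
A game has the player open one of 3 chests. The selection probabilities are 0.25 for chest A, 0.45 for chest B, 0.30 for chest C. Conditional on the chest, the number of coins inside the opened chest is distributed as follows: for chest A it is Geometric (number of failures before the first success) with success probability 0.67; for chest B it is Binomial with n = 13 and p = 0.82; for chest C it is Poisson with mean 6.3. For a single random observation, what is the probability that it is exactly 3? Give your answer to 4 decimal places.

0.0290

Conditional on each chest, P(X = 3): A: 0.0240778; B: 5.63031e-06; C: 0.0765271.
By total probability, P(X = 3) = 0.25·0.0240778 + 0.45·5.63031e-06 + 0.3·0.0765271 = 0.0289801.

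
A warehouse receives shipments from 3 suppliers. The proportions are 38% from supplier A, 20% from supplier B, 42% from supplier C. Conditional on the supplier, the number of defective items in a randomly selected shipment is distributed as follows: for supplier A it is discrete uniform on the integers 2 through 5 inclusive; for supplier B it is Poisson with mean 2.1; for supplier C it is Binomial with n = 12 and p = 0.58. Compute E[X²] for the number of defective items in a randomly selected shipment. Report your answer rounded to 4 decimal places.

28.0052

For each component E[X²] = Var + (mean)², giving A: 13.5; B: 6.51; C: 51.3648.
Overall E[X²] = 0.38·13.5 + 0.2·6.51 + 0.42·51.3648 = 28.0052.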